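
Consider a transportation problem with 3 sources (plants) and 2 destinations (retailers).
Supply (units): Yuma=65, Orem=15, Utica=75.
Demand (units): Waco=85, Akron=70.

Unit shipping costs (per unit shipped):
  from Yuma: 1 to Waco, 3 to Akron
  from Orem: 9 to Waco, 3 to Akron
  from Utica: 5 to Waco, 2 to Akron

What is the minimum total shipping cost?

320

A cheapest plan:
  Yuma->Waco: 65 × 1 = 65
  Orem->Akron: 15 × 3 = 45
  Utica->Waco: 20 × 5 = 100
  Utica->Akron: 55 × 2 = 110
Total = 65 + 45 + 100 + 110 = 320.
(Supply check: Yuma ships 65; Orem ships 15; Utica ships 75.)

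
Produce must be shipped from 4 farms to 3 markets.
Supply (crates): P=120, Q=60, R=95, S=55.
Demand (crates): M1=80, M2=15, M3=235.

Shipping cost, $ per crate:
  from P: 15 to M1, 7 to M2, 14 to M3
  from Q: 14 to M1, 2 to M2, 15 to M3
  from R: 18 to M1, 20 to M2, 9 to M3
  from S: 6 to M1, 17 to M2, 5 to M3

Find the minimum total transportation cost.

Optimal allocation:
  P to M3: 120 × $14 = $1680
  Q to M1: 45 × $14 = $630
  Q to M2: 15 × $2 = $30
  R to M3: 95 × $9 = $855
  S to M1: 35 × $6 = $210
  S to M3: 20 × $5 = $100
Total = 1680 + 630 + 30 + 855 + 210 + 100 = $3505.

3505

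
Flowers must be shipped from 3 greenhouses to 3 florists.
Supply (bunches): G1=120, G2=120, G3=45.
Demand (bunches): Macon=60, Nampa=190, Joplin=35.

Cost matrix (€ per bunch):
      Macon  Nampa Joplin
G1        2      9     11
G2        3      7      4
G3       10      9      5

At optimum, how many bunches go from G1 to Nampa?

The minimum-cost plan:
  G1->Macon: 60 × €2 = €120
  G1->Nampa: 60 × €9 = €540
  G2->Nampa: 120 × €7 = €840
  G3->Nampa: 10 × €9 = €90
  G3->Joplin: 35 × €5 = €175
Total cost = €1765.
So G1→Nampa carries 60 bunches.

60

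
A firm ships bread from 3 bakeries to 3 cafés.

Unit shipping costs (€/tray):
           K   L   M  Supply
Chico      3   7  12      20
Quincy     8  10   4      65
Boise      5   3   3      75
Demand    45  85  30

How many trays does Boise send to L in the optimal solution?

75

Optimal shipments:
  Chico→K: 20 trays
  Quincy→K: 25 trays
  Quincy→L: 10 trays
  Quincy→M: 30 trays
  Boise→L: 75 trays
Total cost = €705.
So Boise→L carries 75 trays.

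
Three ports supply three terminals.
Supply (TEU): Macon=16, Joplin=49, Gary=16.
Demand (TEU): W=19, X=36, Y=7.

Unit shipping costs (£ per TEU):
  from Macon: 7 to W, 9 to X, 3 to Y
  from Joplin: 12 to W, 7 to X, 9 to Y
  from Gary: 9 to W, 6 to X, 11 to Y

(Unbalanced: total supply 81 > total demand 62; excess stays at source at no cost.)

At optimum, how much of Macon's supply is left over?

0

Minimum-cost shipments:
  Macon to W: 9 × £7 = £63
  Macon to Y: 7 × £3 = £21
  Joplin to X: 30 × £7 = £210
  Gary to W: 10 × £9 = £90
  Gary to X: 6 × £6 = £36
Total cost = £420.
Macon ships 16 of its 16, leaving 0.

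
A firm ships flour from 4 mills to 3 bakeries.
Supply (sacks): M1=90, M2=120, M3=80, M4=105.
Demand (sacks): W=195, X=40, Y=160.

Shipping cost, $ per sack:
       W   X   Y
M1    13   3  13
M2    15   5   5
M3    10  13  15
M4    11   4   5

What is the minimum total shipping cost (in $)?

3085

Optimal allocation:
  M1 to W: 50 × $13 = $650
  M1 to X: 40 × $3 = $120
  M2 to Y: 120 × $5 = $600
  M3 to W: 80 × $10 = $800
  M4 to W: 65 × $11 = $715
  M4 to Y: 40 × $5 = $200
Total = 650 + 120 + 600 + 800 + 715 + 200 = $3085.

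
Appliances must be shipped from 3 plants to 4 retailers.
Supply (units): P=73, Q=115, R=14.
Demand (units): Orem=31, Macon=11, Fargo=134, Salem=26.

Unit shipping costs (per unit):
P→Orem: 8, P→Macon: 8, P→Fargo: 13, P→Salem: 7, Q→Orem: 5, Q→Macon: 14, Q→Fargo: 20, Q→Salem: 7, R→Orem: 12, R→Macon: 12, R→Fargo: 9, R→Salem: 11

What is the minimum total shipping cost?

2506

One minimum-cost allocation:
  P to Fargo: 73 × 13 = 949
  Q to Orem: 31 × 5 = 155
  Q to Macon: 11 × 14 = 154
  Q to Fargo: 47 × 20 = 940
  Q to Salem: 26 × 7 = 182
  R to Fargo: 14 × 9 = 126
Total = 949 + 155 + 154 + 940 + 182 + 126 = 2506.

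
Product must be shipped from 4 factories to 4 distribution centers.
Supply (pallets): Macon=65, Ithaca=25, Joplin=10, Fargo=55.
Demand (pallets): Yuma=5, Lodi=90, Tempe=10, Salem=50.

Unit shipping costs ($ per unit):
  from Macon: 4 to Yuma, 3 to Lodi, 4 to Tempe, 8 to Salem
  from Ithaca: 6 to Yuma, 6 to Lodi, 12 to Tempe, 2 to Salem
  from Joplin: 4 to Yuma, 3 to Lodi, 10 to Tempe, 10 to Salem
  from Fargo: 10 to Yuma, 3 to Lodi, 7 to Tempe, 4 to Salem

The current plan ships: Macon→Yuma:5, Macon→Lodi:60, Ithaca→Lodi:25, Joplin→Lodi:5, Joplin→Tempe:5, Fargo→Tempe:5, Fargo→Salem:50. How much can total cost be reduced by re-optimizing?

Current plan cost = 5·4 + 60·3 + 25·6 + 5·3 + 5·10 + 5·7 + 50·4 = $650.
Optimal plan:
  Macon–Lodi: 55 pallets
  Macon–Tempe: 10 pallets
  Ithaca–Salem: 25 pallets
  Joplin–Yuma: 5 pallets
  Joplin–Lodi: 5 pallets
  Fargo–Lodi: 30 pallets
  Fargo–Salem: 25 pallets
Optimal cost = $480.
Saving = 650 − 480 = $170.

170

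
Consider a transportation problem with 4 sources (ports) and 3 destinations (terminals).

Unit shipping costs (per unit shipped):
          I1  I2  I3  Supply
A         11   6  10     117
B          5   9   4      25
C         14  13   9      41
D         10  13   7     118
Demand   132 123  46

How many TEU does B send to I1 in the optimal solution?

25

Optimal shipments:
  A to I2: 117 × 6 = 702
  B to I1: 25 × 5 = 125
  C to I2: 6 × 13 = 78
  C to I3: 35 × 9 = 315
  D to I1: 107 × 10 = 1070
  D to I3: 11 × 7 = 77
Total cost = 2367.
So B→I1 carries 25 TEU.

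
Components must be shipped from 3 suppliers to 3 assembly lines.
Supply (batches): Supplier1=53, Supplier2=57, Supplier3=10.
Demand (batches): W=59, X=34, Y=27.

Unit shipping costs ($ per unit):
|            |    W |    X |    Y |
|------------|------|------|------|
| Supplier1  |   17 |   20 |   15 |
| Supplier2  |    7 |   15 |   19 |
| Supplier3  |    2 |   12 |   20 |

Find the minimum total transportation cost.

A cheapest plan:
  Supplier1→X: 26 × $20 = $520
  Supplier1→Y: 27 × $15 = $405
  Supplier2→W: 49 × $7 = $343
  Supplier2→X: 8 × $15 = $120
  Supplier3→W: 10 × $2 = $20
Total = 520 + 405 + 343 + 120 + 20 = $1408.

1408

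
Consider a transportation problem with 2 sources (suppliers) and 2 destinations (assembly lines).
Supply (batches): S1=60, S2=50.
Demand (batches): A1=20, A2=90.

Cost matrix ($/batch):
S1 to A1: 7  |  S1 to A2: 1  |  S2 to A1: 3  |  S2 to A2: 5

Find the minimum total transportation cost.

Optimal allocation:
  S1→A2: 60 × $1 = $60
  S2→A1: 20 × $3 = $60
  S2→A2: 30 × $5 = $150
Total = 60 + 60 + 150 = $270.
(Supply check: S1 ships 60; S2 ships 50.)

270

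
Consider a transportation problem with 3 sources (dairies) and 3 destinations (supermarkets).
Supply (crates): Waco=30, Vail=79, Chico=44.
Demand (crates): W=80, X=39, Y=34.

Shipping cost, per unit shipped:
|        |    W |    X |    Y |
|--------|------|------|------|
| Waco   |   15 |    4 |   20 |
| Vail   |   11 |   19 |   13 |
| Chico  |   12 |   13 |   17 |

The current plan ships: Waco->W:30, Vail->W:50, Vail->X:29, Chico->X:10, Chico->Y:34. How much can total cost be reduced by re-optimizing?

665

Current plan cost = 30·15 + 50·11 + 29·19 + 10·13 + 34·17 = 2259.
Optimal plan:
  Waco to X: 30 × 4 = 120
  Vail to W: 45 × 11 = 495
  Vail to Y: 34 × 13 = 442
  Chico to W: 35 × 12 = 420
  Chico to X: 9 × 13 = 117
Optimal cost = 1594.
Saving = 2259 − 1594 = 665.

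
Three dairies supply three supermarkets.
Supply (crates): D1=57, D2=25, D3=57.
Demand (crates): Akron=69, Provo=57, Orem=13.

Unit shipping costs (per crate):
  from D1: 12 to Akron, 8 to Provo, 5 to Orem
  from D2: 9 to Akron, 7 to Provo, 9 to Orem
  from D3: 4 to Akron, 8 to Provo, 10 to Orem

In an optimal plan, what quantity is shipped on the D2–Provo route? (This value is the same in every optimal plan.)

Optimal shipments:
  D1 to Provo: 44 × 8 = 352
  D1 to Orem: 13 × 5 = 65
  D2 to Akron: 12 × 9 = 108
  D2 to Provo: 13 × 7 = 91
  D3 to Akron: 57 × 4 = 228
Total cost = 844.
So D2→Provo carries 13 crates.

13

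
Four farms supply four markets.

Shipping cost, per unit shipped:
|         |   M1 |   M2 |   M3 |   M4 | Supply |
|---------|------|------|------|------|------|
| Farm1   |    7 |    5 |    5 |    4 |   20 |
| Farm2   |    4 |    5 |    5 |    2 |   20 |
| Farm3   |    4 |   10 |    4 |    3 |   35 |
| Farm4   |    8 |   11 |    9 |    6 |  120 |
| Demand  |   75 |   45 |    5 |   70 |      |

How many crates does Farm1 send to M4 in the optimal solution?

The minimum-cost plan:
  Farm1–M2: 20 × 5 = 100
  Farm2–M2: 20 × 5 = 100
  Farm3–M1: 30 × 4 = 120
  Farm3–M3: 5 × 4 = 20
  Farm4–M1: 45 × 8 = 360
  Farm4–M2: 5 × 11 = 55
  Farm4–M4: 70 × 6 = 420
Total cost = 1175.
The route Farm1→M4 is not used.

0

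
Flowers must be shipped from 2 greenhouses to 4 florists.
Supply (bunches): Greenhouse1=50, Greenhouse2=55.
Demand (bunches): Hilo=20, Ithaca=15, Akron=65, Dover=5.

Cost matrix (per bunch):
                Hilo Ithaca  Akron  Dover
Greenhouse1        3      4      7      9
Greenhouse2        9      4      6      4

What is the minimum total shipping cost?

545

A cheapest plan:
  Greenhouse1–Hilo: 20 bunches
  Greenhouse1–Ithaca: 15 bunches
  Greenhouse1–Akron: 15 bunches
  Greenhouse2–Akron: 50 bunches
  Greenhouse2–Dover: 5 bunches
Total cost = 545.
(Supply check: Greenhouse1 ships 50; Greenhouse2 ships 55.)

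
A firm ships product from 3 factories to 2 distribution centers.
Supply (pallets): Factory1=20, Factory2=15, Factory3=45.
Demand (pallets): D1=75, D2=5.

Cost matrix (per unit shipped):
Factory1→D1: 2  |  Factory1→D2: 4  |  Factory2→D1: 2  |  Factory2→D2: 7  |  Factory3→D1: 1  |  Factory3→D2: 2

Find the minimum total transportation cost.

A cheapest plan:
  Factory1→D1: 20 × 2 = 40
  Factory2→D1: 15 × 2 = 30
  Factory3→D1: 40 × 1 = 40
  Factory3→D2: 5 × 2 = 10
Total = 40 + 30 + 40 + 10 = 120.
(Supply check: Factory1 ships 20; Factory2 ships 15; Factory3 ships 45.)

120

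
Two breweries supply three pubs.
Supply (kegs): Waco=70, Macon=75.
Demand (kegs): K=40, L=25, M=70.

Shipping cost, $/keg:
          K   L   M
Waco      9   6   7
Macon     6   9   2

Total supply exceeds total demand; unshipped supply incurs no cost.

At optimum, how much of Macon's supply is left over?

0

An optimal plan:
  Waco–K: 35 kegs
  Waco–L: 25 kegs
  Macon–K: 5 kegs
  Macon–M: 70 kegs
Total cost = $635.
Macon ships 75 of its 75, leaving 0.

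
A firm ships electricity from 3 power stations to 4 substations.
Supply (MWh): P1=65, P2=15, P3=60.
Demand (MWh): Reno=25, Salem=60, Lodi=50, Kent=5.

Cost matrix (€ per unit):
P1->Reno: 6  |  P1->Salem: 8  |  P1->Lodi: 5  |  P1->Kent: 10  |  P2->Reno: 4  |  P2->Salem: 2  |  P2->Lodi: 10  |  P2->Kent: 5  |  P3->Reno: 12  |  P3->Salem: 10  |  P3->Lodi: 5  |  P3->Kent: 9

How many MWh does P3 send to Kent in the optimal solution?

Optimal shipments:
  P1→Reno: 25 × €6 = €150
  P1→Salem: 40 × €8 = €320
  P2→Salem: 15 × €2 = €30
  P3→Salem: 5 × €10 = €50
  P3→Lodi: 50 × €5 = €250
  P3→Kent: 5 × €9 = €45
Total cost = €845.
So P3→Kent carries 5 MWh.

5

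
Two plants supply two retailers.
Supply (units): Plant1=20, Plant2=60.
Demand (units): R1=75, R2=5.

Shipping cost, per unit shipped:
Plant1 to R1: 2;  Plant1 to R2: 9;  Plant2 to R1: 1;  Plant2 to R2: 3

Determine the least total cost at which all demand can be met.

110

One minimum-cost allocation:
  Plant1–R1: 20 × 2 = 40
  Plant2–R1: 55 × 1 = 55
  Plant2–R2: 5 × 3 = 15
Total = 40 + 55 + 15 = 110.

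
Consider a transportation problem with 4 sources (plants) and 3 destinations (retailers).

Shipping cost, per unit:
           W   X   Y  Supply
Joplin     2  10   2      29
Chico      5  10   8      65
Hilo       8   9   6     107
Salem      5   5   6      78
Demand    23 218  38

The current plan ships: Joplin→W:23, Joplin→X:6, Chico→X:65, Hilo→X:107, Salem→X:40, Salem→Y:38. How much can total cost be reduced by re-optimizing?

228

Current plan cost = 23·2 + 6·10 + 65·10 + 107·9 + 40·5 + 38·6 = 2147.
Optimal plan:
  Joplin to Y: 29 × 2 = 58
  Chico to W: 23 × 5 = 115
  Chico to X: 42 × 10 = 420
  Hilo to X: 98 × 9 = 882
  Hilo to Y: 9 × 6 = 54
  Salem to X: 78 × 5 = 390
Optimal cost = 1919.
Saving = 2147 − 1919 = 228.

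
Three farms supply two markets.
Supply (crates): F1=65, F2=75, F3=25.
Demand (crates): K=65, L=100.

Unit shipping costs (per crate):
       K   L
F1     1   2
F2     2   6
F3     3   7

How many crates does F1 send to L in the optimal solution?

The minimum-cost plan:
  F1 to L: 65 crates
  F2 to K: 65 crates
  F2 to L: 10 crates
  F3 to L: 25 crates
Total cost = 495.
So F1→L carries 65 crates.

65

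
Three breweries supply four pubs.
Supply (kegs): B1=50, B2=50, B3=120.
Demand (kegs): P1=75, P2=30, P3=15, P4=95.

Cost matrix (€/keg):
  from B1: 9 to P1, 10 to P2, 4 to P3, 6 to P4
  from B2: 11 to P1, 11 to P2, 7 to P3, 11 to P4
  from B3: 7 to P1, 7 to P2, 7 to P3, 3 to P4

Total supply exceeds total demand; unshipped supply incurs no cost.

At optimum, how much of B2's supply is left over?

5

An optimal plan:
  B1→P1: 35 × €9 = €315
  B1→P3: 15 × €4 = €60
  B2→P1: 40 × €11 = €440
  B2→P2: 5 × €11 = €55
  B3→P2: 25 × €7 = €175
  B3→P4: 95 × €3 = €285
Total cost = €1330.
B2 ships 45 of its 50, leaving 5.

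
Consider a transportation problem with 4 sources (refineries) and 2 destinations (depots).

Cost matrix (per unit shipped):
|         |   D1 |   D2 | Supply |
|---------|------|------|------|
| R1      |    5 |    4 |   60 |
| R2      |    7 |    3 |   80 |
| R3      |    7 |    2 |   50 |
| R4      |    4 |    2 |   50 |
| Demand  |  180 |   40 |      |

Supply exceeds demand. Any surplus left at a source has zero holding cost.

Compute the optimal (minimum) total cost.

An optimal shipping plan:
  R1 to D1: 60 × 5 = 300
  R2 to D1: 60 × 7 = 420
  R3 to D1: 10 × 7 = 70
  R3 to D2: 40 × 2 = 80
  R4 to D1: 50 × 4 = 200
Total = 300 + 420 + 70 + 80 + 200 = 1070.

1070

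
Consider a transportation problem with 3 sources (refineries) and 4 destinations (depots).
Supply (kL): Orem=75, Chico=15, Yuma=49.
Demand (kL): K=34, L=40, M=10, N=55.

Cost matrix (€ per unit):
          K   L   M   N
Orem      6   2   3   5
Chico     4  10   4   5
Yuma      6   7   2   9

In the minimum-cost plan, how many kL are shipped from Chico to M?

The minimum-cost plan:
  Orem–L: 40 × €2 = €80
  Orem–N: 35 × €5 = €175
  Chico–N: 15 × €5 = €75
  Yuma–K: 34 × €6 = €204
  Yuma–M: 10 × €2 = €20
  Yuma–N: 5 × €9 = €45
Total cost = €599.
The route Chico→M is not used.

0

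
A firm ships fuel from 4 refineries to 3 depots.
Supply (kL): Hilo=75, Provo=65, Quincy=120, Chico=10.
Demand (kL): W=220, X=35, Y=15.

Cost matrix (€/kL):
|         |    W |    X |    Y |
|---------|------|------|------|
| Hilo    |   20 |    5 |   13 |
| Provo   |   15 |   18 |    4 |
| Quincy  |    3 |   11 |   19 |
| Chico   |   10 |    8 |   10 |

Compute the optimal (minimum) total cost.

A cheapest plan:
  Hilo–W: 40 × €20 = €800
  Hilo–X: 35 × €5 = €175
  Provo–W: 50 × €15 = €750
  Provo–Y: 15 × €4 = €60
  Quincy–W: 120 × €3 = €360
  Chico–W: 10 × €10 = €100
Total = 800 + 175 + 750 + 60 + 360 + 100 = €2245.
(Supply check: Hilo ships 75; Provo ships 65; Quincy ships 120; Chico ships 10.)

2245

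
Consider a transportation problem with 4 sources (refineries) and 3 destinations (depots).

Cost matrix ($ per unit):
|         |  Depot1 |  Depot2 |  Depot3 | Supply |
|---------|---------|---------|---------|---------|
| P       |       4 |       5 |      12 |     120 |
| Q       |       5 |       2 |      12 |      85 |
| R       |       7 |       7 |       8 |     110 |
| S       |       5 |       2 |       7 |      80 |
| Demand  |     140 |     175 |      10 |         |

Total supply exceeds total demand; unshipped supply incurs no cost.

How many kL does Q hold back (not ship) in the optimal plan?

Minimum-cost shipments:
  P->Depot1: 120 × $4 = $480
  Q->Depot2: 85 × $2 = $170
  R->Depot1: 20 × $7 = $140
  R->Depot2: 10 × $7 = $70
  R->Depot3: 10 × $8 = $80
  S->Depot2: 80 × $2 = $160
Total cost = $1100.
Q ships 85 of its 85, leaving 0.

0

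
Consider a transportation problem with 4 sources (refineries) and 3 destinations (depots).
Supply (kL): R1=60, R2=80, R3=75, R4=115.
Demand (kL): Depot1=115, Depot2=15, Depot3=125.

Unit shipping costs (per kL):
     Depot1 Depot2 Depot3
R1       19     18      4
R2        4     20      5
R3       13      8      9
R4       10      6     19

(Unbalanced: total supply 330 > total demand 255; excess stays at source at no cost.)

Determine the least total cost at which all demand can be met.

A cheapest plan:
  R1 to Depot3: 60 kL
  R2 to Depot1: 80 kL
  R3 to Depot3: 65 kL
  R4 to Depot1: 35 kL
  R4 to Depot2: 15 kL
Total cost = 1585.

1585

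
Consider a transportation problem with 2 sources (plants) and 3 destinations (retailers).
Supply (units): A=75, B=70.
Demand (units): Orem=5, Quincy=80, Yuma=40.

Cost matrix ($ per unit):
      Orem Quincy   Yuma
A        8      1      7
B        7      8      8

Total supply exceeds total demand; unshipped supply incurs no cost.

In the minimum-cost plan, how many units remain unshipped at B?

Minimum-cost shipments:
  A–Quincy: 75 × $1 = $75
  B–Orem: 5 × $7 = $35
  B–Quincy: 5 × $8 = $40
  B–Yuma: 40 × $8 = $320
Total cost = $470.
B ships 50 of its 70, leaving 20.

20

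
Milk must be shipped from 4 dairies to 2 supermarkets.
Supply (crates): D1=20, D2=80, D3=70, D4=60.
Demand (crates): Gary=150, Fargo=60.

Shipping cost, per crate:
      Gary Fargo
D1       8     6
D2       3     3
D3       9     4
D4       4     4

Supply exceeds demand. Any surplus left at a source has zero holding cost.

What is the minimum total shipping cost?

An optimal shipping plan:
  D1 to Gary: 10 crates
  D2 to Gary: 80 crates
  D3 to Fargo: 60 crates
  D4 to Gary: 60 crates
Total cost = 800.

800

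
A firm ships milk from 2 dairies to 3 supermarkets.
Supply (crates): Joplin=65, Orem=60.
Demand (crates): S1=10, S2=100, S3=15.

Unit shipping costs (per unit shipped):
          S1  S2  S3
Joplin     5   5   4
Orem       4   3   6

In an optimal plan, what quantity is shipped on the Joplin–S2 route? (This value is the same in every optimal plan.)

Optimal shipments:
  Joplin to S1: 10 × 5 = 50
  Joplin to S2: 40 × 5 = 200
  Joplin to S3: 15 × 4 = 60
  Orem to S2: 60 × 3 = 180
Total cost = 490.
So Joplin→S2 carries 40 crates.

40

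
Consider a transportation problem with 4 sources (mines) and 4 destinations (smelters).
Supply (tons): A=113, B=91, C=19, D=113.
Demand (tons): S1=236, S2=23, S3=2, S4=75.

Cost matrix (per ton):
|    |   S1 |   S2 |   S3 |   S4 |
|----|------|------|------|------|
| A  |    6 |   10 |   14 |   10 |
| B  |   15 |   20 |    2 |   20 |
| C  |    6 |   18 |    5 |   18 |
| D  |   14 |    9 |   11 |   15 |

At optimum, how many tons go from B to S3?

Optimal shipments:
  A->S1: 113 × 6 = 678
  B->S1: 89 × 15 = 1335
  B->S3: 2 × 2 = 4
  C->S1: 19 × 6 = 114
  D->S1: 15 × 14 = 210
  D->S2: 23 × 9 = 207
  D->S4: 75 × 15 = 1125
Total cost = 3673.
So B→S3 carries 2 tons.

2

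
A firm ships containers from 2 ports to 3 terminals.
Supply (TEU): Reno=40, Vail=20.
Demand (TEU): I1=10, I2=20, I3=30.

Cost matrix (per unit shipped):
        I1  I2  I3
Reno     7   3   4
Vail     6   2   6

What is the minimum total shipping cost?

A cheapest plan:
  Reno→I1: 10 TEU
  Reno→I3: 30 TEU
  Vail→I2: 20 TEU
Total cost = 230.
(Supply check: Reno ships 40; Vail ships 20.)

230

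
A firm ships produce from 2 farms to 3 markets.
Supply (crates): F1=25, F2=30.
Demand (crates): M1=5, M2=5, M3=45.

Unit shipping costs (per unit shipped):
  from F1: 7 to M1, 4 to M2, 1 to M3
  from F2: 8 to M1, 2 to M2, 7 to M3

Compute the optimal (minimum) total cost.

215

A cheapest plan:
  F1→M3: 25 × 1 = 25
  F2→M1: 5 × 8 = 40
  F2→M2: 5 × 2 = 10
  F2→M3: 20 × 7 = 140
Total = 25 + 40 + 10 + 140 = 215.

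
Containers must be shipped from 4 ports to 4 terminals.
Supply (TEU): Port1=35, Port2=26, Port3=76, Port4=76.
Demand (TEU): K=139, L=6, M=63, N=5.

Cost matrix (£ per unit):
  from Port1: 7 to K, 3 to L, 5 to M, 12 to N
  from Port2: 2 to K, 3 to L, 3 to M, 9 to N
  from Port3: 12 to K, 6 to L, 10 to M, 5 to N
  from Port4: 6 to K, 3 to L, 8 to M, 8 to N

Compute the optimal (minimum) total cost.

1468

A cheapest plan:
  Port1 to K: 35 TEU
  Port2 to K: 26 TEU
  Port3 to K: 2 TEU
  Port3 to L: 6 TEU
  Port3 to M: 63 TEU
  Port3 to N: 5 TEU
  Port4 to K: 76 TEU
Total cost = £1468.
(Supply check: Port1 ships 35; Port2 ships 26; Port3 ships 76; Port4 ships 76.)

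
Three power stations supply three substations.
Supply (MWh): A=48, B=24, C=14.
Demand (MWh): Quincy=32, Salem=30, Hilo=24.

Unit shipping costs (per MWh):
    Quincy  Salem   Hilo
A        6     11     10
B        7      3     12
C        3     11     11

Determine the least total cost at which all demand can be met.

An optimal shipping plan:
  A–Quincy: 18 × 6 = 108
  A–Salem: 6 × 11 = 66
  A–Hilo: 24 × 10 = 240
  B–Salem: 24 × 3 = 72
  C–Quincy: 14 × 3 = 42
Total = 108 + 66 + 240 + 72 + 42 = 528.
(Supply check: A ships 48; B ships 24; C ships 14.)

528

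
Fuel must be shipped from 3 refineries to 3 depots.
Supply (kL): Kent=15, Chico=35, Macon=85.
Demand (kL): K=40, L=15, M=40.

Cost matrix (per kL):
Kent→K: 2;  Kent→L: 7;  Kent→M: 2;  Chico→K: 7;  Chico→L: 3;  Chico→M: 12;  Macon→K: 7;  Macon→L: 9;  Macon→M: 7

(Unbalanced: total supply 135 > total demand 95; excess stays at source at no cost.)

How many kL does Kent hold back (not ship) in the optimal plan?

An optimal plan:
  Kent–M: 15 × 2 = 30
  Chico–K: 20 × 7 = 140
  Chico–L: 15 × 3 = 45
  Macon–K: 20 × 7 = 140
  Macon–M: 25 × 7 = 175
Total cost = 530.
Kent ships 15 of its 15, leaving 0.

0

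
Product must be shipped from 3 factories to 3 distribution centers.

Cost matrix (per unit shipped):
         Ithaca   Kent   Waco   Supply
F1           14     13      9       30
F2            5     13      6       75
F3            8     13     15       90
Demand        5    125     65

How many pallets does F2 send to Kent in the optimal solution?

5

Solving gives:
  F1–Kent: 30 × 13 = 390
  F2–Ithaca: 5 × 5 = 25
  F2–Kent: 5 × 13 = 65
  F2–Waco: 65 × 6 = 390
  F3–Kent: 90 × 13 = 1170
Total cost = 2040.
So F2→Kent carries 5 pallets.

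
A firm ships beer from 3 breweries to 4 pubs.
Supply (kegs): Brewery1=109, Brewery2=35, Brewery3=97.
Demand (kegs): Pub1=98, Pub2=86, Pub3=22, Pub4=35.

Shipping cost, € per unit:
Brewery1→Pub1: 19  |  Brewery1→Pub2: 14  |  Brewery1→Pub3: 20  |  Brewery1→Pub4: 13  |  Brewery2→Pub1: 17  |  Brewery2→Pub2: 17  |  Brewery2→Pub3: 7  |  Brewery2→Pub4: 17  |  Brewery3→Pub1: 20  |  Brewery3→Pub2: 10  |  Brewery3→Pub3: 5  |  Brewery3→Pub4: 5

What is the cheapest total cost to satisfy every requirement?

An optimal shipping plan:
  Brewery1–Pub1: 63 kegs
  Brewery1–Pub2: 46 kegs
  Brewery2–Pub1: 35 kegs
  Brewery3–Pub2: 40 kegs
  Brewery3–Pub3: 22 kegs
  Brewery3–Pub4: 35 kegs
Total cost = €3121.

3121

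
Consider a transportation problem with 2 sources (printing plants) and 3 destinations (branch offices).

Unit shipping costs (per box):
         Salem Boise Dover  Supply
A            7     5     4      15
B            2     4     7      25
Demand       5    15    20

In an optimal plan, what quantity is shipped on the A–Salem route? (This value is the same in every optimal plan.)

Optimal shipments:
  A–Dover: 15 × 4 = 60
  B–Salem: 5 × 2 = 10
  B–Boise: 15 × 4 = 60
  B–Dover: 5 × 7 = 35
Total cost = 165.
The route A→Salem is not used.

0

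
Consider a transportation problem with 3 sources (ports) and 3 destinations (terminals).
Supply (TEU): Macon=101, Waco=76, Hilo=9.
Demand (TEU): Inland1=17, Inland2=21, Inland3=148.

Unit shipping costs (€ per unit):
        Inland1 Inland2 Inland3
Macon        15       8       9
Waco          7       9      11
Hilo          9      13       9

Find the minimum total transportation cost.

1716

An optimal shipping plan:
  Macon→Inland3: 101 TEU
  Waco→Inland1: 17 TEU
  Waco→Inland2: 21 TEU
  Waco→Inland3: 38 TEU
  Hilo→Inland3: 9 TEU
Total cost = €1716.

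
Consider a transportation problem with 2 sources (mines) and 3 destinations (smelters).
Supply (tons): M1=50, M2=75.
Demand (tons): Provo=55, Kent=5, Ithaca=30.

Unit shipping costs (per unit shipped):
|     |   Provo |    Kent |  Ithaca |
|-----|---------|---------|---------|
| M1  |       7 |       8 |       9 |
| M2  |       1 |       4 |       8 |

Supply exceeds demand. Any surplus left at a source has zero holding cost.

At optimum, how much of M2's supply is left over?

0

Minimum-cost shipments:
  M1–Ithaca: 15 × 9 = 135
  M2–Provo: 55 × 1 = 55
  M2–Kent: 5 × 4 = 20
  M2–Ithaca: 15 × 8 = 120
Total cost = 330.
M2 ships 75 of its 75, leaving 0.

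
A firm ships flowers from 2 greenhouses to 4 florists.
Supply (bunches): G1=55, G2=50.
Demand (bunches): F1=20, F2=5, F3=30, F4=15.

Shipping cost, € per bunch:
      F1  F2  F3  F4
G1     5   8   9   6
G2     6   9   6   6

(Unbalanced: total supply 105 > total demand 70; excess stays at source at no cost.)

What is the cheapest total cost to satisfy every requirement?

Optimal allocation:
  G1->F1: 20 × €5 = €100
  G1->F2: 5 × €8 = €40
  G1->F4: 15 × €6 = €90
  G2->F3: 30 × €6 = €180
Total = 100 + 40 + 90 + 180 = €410.

410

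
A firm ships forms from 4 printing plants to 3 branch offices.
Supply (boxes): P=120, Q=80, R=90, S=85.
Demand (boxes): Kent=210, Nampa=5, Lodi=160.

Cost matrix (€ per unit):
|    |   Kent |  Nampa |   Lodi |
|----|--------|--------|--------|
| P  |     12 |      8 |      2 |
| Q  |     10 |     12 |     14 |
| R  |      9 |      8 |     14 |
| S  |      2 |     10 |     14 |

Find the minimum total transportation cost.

2175

An optimal shipping plan:
  P->Lodi: 120 × €2 = €240
  Q->Kent: 40 × €10 = €400
  Q->Lodi: 40 × €14 = €560
  R->Kent: 85 × €9 = €765
  R->Nampa: 5 × €8 = €40
  S->Kent: 85 × €2 = €170
Total = 240 + 400 + 560 + 765 + 40 + 170 = €2175.
(Supply check: P ships 120; Q ships 80; R ships 90; S ships 85.)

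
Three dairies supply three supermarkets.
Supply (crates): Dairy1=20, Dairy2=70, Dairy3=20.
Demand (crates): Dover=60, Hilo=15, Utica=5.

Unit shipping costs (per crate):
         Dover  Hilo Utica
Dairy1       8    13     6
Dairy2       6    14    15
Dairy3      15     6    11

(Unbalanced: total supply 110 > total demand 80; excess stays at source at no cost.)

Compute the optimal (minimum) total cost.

Optimal allocation:
  Dairy1 to Utica: 5 × 6 = 30
  Dairy2 to Dover: 60 × 6 = 360
  Dairy3 to Hilo: 15 × 6 = 90
Total = 30 + 360 + 90 = 480.
(Supply check: Dairy1 ships 5; Dairy2 ships 60; Dairy3 ships 15.)

480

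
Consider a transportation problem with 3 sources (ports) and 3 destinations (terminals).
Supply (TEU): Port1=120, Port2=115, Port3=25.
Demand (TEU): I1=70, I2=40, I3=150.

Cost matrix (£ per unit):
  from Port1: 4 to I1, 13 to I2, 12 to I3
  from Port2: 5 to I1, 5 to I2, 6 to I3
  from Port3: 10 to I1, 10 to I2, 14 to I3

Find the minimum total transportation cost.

1805

A cheapest plan:
  Port1->I1: 70 × £4 = £280
  Port1->I3: 50 × £12 = £600
  Port2->I2: 15 × £5 = £75
  Port2->I3: 100 × £6 = £600
  Port3->I2: 25 × £10 = £250
Total = 280 + 600 + 75 + 600 + 250 = £1805.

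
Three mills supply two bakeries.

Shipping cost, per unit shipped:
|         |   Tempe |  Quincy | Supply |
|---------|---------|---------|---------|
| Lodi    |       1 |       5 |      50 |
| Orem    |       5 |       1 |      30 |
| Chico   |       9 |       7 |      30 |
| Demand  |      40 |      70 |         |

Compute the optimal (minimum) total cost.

A cheapest plan:
  Lodi→Tempe: 40 × 1 = 40
  Lodi→Quincy: 10 × 5 = 50
  Orem→Quincy: 30 × 1 = 30
  Chico→Quincy: 30 × 7 = 210
Total = 40 + 50 + 30 + 210 = 330.

330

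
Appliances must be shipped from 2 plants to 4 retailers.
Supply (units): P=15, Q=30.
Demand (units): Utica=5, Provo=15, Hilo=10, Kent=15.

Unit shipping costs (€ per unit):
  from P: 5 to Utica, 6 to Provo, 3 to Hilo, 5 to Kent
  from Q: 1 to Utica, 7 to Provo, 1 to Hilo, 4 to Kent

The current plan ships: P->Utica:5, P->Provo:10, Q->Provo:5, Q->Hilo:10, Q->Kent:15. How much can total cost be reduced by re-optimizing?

Current plan cost = 5·5 + 10·6 + 5·7 + 10·1 + 15·4 = €190.
Optimal plan:
  P->Provo: 15 units
  Q->Utica: 5 units
  Q->Hilo: 10 units
  Q->Kent: 15 units
Optimal cost = €165.
Saving = 190 − 165 = €25.

25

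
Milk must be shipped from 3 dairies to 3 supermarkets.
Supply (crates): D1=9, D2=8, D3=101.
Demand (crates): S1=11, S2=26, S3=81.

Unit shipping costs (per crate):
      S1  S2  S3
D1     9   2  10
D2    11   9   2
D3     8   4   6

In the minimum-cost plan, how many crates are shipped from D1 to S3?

0

Solving gives:
  D1→S2: 9 × 2 = 18
  D2→S3: 8 × 2 = 16
  D3→S1: 11 × 8 = 88
  D3→S2: 17 × 4 = 68
  D3→S3: 73 × 6 = 438
Total cost = 628.
The route D1→S3 is not used.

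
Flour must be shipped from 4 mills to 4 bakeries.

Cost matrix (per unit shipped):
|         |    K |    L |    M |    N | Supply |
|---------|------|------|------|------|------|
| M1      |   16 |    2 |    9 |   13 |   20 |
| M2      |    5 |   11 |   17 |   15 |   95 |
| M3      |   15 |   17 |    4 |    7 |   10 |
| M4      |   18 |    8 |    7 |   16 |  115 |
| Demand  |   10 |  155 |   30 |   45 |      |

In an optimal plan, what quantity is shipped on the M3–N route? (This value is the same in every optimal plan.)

10

Optimal shipments:
  M1->L: 20 sacks
  M2->K: 10 sacks
  M2->L: 50 sacks
  M2->N: 35 sacks
  M3->N: 10 sacks
  M4->L: 85 sacks
  M4->M: 30 sacks
Total cost = 2125.
So M3→N carries 10 sacks.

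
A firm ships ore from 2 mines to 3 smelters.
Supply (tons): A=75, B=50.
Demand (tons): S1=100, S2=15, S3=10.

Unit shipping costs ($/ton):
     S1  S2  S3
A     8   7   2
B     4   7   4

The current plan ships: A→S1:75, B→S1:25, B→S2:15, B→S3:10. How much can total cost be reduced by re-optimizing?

Current plan cost = 75·8 + 25·4 + 15·7 + 10·4 = $845.
Optimal plan:
  A->S1: 50 × $8 = $400
  A->S2: 15 × $7 = $105
  A->S3: 10 × $2 = $20
  B->S1: 50 × $4 = $200
Optimal cost = $725.
Saving = 845 − 725 = $120.

120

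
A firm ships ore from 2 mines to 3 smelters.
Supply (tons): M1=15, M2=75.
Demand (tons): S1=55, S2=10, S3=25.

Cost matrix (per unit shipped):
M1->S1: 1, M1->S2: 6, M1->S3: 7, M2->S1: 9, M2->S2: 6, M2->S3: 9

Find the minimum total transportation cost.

660

An optimal shipping plan:
  M1–S1: 15 × 1 = 15
  M2–S1: 40 × 9 = 360
  M2–S2: 10 × 6 = 60
  M2–S3: 25 × 9 = 225
Total = 15 + 360 + 60 + 225 = 660.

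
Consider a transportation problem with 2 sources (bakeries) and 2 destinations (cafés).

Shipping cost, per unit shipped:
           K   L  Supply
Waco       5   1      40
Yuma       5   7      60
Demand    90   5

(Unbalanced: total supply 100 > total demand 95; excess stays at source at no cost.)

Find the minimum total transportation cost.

455

One minimum-cost allocation:
  Waco→K: 30 × 5 = 150
  Waco→L: 5 × 1 = 5
  Yuma→K: 60 × 5 = 300
Total = 150 + 5 + 300 = 455.
(Supply check: Waco ships 35; Yuma ships 60.)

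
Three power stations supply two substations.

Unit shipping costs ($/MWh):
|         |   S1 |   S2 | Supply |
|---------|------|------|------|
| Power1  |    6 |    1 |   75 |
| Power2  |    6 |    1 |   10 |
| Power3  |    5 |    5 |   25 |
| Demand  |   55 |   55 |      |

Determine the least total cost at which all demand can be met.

360

An optimal shipping plan:
  Power1->S1: 20 MWh
  Power1->S2: 55 MWh
  Power2->S1: 10 MWh
  Power3->S1: 25 MWh
Total cost = $360.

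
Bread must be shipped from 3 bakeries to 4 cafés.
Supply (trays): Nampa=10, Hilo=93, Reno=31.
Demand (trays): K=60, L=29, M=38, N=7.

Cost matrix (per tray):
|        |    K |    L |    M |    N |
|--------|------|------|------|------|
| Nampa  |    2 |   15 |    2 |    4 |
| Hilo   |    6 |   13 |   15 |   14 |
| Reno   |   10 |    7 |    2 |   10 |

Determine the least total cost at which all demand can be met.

One minimum-cost allocation:
  Nampa->M: 7 × 2 = 14
  Nampa->N: 3 × 4 = 12
  Hilo->K: 60 × 6 = 360
  Hilo->L: 29 × 13 = 377
  Hilo->N: 4 × 14 = 56
  Reno->M: 31 × 2 = 62
Total = 14 + 12 + 360 + 377 + 56 + 62 = 881.
(Supply check: Nampa ships 10; Hilo ships 93; Reno ships 31.)

881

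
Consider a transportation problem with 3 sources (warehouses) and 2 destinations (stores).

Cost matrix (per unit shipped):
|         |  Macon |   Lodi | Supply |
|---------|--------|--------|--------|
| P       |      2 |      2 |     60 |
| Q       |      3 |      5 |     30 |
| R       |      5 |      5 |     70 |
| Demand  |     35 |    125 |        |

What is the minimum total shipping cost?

560

Optimal allocation:
  P to Macon: 5 × 2 = 10
  P to Lodi: 55 × 2 = 110
  Q to Macon: 30 × 3 = 90
  R to Lodi: 70 × 5 = 350
Total = 10 + 110 + 90 + 350 = 560.
(Supply check: P ships 60; Q ships 30; R ships 70.)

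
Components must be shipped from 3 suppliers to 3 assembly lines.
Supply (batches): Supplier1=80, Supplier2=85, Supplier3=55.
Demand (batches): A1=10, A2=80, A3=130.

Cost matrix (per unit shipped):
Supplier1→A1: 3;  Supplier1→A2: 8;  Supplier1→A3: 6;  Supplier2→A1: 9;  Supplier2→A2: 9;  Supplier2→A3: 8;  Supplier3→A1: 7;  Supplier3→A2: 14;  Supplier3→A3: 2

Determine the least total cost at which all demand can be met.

1320

Optimal allocation:
  Supplier1 to A1: 10 × 3 = 30
  Supplier1 to A3: 70 × 6 = 420
  Supplier2 to A2: 80 × 9 = 720
  Supplier2 to A3: 5 × 8 = 40
  Supplier3 to A3: 55 × 2 = 110
Total = 30 + 420 + 720 + 40 + 110 = 1320.
(Supply check: Supplier1 ships 80; Supplier2 ships 85; Supplier3 ships 55.)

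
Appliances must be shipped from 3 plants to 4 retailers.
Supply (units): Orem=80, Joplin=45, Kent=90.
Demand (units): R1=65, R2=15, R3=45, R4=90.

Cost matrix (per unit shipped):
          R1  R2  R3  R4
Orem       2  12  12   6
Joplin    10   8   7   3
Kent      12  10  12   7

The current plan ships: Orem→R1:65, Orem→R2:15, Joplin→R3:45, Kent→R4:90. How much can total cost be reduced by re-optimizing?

45

Current plan cost = 65·2 + 15·12 + 45·7 + 90·7 = 1255.
Optimal plan:
  Orem→R1: 65 × 2 = 130
  Orem→R4: 15 × 6 = 90
  Joplin→R3: 45 × 7 = 315
  Kent→R2: 15 × 10 = 150
  Kent→R4: 75 × 7 = 525
Optimal cost = 1210.
Saving = 1255 − 1210 = 45.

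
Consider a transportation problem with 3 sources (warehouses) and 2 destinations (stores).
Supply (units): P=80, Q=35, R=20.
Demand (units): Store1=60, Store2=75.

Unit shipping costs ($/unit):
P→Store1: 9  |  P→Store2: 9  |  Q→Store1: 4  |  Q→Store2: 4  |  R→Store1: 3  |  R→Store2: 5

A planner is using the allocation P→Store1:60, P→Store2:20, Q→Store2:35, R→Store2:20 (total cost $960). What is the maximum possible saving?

Current plan cost = 60·9 + 20·9 + 35·4 + 20·5 = $960.
Optimal plan:
  P→Store1: 5 × $9 = $45
  P→Store2: 75 × $9 = $675
  Q→Store1: 35 × $4 = $140
  R→Store1: 20 × $3 = $60
Optimal cost = $920.
Saving = 960 − 920 = $40.

40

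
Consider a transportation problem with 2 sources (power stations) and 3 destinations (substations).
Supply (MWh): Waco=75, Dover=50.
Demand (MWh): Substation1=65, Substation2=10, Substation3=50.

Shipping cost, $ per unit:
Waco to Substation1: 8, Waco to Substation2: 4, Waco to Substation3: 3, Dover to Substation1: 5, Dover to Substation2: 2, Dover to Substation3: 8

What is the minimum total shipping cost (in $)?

560

One minimum-cost allocation:
  Waco→Substation1: 15 × $8 = $120
  Waco→Substation2: 10 × $4 = $40
  Waco→Substation3: 50 × $3 = $150
  Dover→Substation1: 50 × $5 = $250
Total = 120 + 40 + 150 + 250 = $560.
(Supply check: Waco ships 75; Dover ships 50.)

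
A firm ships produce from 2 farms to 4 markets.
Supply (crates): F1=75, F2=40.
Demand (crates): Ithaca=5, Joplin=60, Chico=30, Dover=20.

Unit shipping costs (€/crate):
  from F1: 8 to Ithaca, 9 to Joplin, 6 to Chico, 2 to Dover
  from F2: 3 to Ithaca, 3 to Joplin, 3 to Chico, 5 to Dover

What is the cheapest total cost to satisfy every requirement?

560

One minimum-cost allocation:
  F1->Ithaca: 5 × €8 = €40
  F1->Joplin: 20 × €9 = €180
  F1->Chico: 30 × €6 = €180
  F1->Dover: 20 × €2 = €40
  F2->Joplin: 40 × €3 = €120
Total = 40 + 180 + 180 + 40 + 120 = €560.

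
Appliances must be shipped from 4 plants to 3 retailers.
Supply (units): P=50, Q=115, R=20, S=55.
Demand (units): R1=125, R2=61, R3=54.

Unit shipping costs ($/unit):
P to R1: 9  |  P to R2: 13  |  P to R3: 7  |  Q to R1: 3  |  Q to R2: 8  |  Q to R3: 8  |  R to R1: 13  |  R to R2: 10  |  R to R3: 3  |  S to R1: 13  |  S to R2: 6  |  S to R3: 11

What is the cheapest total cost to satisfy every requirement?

1141

One minimum-cost allocation:
  P->R1: 10 × $9 = $90
  P->R2: 6 × $13 = $78
  P->R3: 34 × $7 = $238
  Q->R1: 115 × $3 = $345
  R->R3: 20 × $3 = $60
  S->R2: 55 × $6 = $330
Total = 90 + 78 + 238 + 345 + 60 + 330 = $1141.
(Supply check: P ships 50; Q ships 115; R ships 20; S ships 55.)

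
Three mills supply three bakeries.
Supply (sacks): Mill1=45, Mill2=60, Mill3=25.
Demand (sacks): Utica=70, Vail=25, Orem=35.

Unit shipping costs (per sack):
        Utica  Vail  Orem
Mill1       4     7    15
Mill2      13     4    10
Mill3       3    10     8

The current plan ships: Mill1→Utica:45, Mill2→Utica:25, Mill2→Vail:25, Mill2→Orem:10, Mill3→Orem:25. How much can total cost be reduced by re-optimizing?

200

Current plan cost = 45·4 + 25·13 + 25·4 + 10·10 + 25·8 = 905.
Optimal plan:
  Mill1 to Utica: 45 sacks
  Mill2 to Vail: 25 sacks
  Mill2 to Orem: 35 sacks
  Mill3 to Utica: 25 sacks
Optimal cost = 705.
Saving = 905 − 705 = 200.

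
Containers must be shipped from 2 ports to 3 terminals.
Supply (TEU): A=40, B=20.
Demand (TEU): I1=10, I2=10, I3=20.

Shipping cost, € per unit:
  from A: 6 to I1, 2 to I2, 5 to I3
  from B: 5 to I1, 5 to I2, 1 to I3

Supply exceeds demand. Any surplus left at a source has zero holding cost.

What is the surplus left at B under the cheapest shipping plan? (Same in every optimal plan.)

0

An optimal plan:
  A to I1: 10 × €6 = €60
  A to I2: 10 × €2 = €20
  B to I3: 20 × €1 = €20
Total cost = €100.
B ships 20 of its 20, leaving 0.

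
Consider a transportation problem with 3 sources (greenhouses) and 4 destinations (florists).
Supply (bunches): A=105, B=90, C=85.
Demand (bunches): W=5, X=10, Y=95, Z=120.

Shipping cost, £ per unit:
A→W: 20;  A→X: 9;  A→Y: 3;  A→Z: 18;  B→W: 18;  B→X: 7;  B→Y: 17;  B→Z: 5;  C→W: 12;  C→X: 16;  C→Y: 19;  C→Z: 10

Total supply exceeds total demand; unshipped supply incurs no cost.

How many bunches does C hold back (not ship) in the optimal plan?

50

An optimal plan:
  A–X: 10 × £9 = £90
  A–Y: 95 × £3 = £285
  B–Z: 90 × £5 = £450
  C–W: 5 × £12 = £60
  C–Z: 30 × £10 = £300
Total cost = £1185.
C ships 35 of its 85, leaving 50.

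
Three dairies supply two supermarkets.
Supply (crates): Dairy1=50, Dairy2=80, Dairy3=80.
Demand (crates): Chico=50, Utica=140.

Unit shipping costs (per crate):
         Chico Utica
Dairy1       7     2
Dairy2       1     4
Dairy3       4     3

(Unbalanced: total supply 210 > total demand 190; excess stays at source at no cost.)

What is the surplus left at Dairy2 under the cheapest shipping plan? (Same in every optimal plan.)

Minimum-cost shipments:
  Dairy1–Utica: 50 × 2 = 100
  Dairy2–Chico: 50 × 1 = 50
  Dairy2–Utica: 10 × 4 = 40
  Dairy3–Utica: 80 × 3 = 240
Total cost = 430.
Dairy2 ships 60 of its 80, leaving 20.

20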